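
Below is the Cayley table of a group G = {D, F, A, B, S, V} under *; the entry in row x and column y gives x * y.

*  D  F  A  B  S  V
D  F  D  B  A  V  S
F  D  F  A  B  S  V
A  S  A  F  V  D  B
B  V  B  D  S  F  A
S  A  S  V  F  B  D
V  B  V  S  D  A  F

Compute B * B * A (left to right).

B * B = S
S * A = V

V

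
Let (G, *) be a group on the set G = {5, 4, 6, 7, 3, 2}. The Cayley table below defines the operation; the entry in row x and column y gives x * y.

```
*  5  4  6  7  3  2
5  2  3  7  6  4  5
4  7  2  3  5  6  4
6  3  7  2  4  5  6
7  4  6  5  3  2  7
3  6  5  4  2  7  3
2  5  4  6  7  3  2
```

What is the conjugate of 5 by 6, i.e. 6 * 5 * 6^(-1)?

The identity is 2. In row 6, the entry 2 sits in column 6, so 6^(-1) = 6.
6 * 5 = 3
3 * 6 = 4

4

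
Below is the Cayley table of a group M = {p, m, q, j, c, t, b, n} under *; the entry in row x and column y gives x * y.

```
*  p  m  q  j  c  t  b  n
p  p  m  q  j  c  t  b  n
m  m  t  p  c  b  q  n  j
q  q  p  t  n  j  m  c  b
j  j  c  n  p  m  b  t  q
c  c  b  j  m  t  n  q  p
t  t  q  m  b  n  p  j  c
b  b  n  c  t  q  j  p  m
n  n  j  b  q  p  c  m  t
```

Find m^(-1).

q

First locate the identity: row p matches the header, so p is the identity.
Scan row m for p: m * q = p. Hence m^(-1) = q.
(Structurally, M here is isomorphic to Z_2 x Z_4.)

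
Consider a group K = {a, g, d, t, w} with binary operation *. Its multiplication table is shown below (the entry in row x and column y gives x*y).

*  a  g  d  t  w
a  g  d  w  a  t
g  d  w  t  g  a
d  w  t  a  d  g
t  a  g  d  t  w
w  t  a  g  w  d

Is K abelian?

Check whether the table is symmetric across its main diagonal.
Every entry (row x, col y) equals the entry (row y, col x), so K is abelian.

Yes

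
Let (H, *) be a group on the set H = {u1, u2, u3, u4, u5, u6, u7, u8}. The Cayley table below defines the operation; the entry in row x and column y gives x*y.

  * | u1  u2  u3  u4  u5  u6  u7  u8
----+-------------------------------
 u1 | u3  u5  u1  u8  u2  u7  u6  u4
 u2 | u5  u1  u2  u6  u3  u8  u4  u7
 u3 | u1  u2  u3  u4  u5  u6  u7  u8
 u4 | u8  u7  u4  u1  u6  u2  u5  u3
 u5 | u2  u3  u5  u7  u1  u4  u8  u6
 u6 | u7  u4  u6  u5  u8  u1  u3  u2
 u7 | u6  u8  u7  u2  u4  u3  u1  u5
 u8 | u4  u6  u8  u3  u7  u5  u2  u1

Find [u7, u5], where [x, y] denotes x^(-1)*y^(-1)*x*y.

u1

Identity is u3; from the table u7^(-1) = u6 and u5^(-1) = u2.
u6*u2 = u4
u4*u7 = u5
u5*u5 = u1
(Structurally, H here is isomorphic to the quaternion group Q_8.)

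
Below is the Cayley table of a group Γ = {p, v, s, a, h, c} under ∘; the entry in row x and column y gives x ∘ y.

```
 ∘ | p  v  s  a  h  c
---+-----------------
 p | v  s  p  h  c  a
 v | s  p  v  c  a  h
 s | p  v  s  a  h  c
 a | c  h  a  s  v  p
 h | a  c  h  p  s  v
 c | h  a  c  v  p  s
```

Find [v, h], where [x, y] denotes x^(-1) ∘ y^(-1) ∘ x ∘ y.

v

Identity is s; from the table v^(-1) = p and h^(-1) = h.
p ∘ h = c
c ∘ v = a
a ∘ h = v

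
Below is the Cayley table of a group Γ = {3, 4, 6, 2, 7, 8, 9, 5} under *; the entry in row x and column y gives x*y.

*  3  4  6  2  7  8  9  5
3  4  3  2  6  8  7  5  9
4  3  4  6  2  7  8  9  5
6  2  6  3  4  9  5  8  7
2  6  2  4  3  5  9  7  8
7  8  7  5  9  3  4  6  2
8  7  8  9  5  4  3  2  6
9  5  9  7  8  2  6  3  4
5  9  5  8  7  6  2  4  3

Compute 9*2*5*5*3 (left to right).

8

9*2 = 8
8*5 = 6
6*5 = 7
7*3 = 8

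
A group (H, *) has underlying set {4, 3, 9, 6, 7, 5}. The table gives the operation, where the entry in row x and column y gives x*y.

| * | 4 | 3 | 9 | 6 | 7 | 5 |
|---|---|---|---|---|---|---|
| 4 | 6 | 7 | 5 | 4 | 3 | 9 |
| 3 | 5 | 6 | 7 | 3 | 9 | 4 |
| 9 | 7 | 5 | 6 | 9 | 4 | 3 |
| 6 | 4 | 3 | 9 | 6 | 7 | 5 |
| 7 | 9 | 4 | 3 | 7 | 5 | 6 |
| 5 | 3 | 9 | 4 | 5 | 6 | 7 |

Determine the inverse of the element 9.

9

First locate the identity: row 6 matches the header, so 6 is the identity.
Scan row 9 for 6: 9*9 = 6. Hence 9^(-1) = 9.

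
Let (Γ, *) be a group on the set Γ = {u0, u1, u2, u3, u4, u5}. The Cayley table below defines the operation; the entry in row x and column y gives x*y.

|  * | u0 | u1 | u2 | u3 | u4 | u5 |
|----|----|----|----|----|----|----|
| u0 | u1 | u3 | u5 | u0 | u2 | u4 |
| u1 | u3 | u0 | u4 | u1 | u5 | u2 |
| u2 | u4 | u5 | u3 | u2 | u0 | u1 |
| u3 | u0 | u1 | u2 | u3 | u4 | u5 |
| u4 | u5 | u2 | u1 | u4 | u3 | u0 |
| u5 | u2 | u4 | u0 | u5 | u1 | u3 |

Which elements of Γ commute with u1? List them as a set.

{u0, u1, u3}

Compare row u1 with column u1 entry by entry.
u0*u1 = u3 = u1*u0, so u0 commutes with u1.
u4*u1 = u2 but u1*u4 = u5, so u4 does not.
Collecting the elements that commute with u1: C(u1) = {u0, u1, u3}.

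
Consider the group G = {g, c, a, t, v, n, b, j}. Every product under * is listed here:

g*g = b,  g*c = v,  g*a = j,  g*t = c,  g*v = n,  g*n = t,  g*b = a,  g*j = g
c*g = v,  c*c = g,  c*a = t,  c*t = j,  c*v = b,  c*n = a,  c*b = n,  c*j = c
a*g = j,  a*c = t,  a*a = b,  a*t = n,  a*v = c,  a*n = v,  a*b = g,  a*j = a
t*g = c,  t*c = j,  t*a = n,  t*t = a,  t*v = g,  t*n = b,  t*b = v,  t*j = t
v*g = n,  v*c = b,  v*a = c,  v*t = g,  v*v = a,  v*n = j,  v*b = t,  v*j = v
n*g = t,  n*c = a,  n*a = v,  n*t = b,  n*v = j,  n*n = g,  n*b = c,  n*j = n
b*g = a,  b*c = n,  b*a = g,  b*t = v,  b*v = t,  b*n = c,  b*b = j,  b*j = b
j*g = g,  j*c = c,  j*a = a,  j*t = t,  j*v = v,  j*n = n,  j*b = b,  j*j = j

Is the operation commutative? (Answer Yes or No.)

Yes

Check whether the table is symmetric across its main diagonal.
Every entry (row x, col y) equals the entry (row y, col x), so G is abelian.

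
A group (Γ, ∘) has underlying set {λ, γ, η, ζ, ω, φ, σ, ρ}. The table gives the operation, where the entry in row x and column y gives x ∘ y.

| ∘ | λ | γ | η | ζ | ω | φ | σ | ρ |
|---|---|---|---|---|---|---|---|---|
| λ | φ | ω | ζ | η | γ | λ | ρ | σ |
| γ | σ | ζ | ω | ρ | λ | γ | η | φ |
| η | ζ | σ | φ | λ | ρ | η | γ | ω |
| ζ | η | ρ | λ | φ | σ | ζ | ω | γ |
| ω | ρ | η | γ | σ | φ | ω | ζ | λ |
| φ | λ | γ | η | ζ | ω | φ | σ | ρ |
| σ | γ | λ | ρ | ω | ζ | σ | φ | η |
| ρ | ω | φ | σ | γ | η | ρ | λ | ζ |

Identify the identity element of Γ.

The identity e satisfies e ∘ x = x for all x, so its row in the table reproduces the column headers.
Row φ reads: λ, γ, η, ζ, ω, φ, σ, ρ — exactly the header order. So φ is the identity.

φ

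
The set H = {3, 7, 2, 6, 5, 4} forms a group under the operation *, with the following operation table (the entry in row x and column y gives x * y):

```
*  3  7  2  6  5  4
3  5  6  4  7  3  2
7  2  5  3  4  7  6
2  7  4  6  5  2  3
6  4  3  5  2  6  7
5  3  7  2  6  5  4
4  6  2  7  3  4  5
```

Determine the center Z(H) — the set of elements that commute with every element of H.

{5}

An element z is central iff its row equals its column in the table.
For 7: 7 * 6 = 4 ≠ 3 = 6 * 7, so 7 ∉ Z.
Checking each element this way leaves Z(H) = {5}.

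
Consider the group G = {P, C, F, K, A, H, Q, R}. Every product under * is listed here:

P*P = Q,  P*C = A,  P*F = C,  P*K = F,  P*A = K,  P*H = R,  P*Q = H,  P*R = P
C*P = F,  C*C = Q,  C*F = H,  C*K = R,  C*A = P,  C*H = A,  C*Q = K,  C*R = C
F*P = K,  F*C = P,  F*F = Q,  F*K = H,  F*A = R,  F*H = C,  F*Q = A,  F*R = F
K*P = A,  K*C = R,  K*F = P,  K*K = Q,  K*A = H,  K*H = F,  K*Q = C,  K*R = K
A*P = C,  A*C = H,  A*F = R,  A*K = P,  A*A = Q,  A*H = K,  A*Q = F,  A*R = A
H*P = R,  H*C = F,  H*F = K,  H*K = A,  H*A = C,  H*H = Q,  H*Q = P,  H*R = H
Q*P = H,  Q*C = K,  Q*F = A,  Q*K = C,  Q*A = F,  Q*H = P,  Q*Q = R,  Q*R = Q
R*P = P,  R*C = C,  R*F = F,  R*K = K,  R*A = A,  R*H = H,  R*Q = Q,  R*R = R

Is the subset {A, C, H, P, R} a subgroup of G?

No

H * H = Q, which is not in {A, C, H, P, R}.
The subset is not closed under *, so it is not a subgroup.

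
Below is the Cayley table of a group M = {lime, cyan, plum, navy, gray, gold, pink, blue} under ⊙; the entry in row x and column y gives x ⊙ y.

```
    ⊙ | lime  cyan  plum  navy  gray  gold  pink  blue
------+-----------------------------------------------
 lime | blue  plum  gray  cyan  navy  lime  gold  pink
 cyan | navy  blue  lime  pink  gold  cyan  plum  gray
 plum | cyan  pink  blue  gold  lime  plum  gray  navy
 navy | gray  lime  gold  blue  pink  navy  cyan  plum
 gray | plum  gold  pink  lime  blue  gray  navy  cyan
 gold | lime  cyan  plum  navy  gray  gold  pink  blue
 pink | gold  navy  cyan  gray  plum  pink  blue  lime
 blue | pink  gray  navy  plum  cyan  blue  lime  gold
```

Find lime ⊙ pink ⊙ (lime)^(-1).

pink

The identity is gold. In row lime, the entry gold sits in column pink, so lime^(-1) = pink.
lime ⊙ pink = gold
gold ⊙ pink = pink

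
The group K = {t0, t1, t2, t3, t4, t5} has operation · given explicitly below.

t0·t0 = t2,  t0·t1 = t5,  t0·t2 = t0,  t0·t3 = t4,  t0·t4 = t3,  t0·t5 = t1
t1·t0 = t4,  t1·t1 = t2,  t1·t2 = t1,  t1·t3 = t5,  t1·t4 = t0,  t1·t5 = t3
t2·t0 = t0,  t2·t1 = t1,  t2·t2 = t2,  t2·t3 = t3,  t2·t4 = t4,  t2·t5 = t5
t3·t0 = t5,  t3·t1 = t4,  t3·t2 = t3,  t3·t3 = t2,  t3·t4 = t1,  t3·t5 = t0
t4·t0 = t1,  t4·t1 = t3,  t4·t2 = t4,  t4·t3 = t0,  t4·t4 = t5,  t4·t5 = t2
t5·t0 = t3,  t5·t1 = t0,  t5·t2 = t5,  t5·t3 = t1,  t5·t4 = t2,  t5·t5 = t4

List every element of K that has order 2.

Identity is t2. Compute the order of each non-identity element by repeated multiplication:
  t0: t0 → t2  (order 2)
  t1: t1 → t2  (order 2)
  t3: t3 → t2  (order 2)
  t4: t4 → t5 → t2  (order 3)
  t5: t5 → t4 → t2  (order 3)
Elements of order 2: {t0, t1, t3}.

{t0, t1, t3}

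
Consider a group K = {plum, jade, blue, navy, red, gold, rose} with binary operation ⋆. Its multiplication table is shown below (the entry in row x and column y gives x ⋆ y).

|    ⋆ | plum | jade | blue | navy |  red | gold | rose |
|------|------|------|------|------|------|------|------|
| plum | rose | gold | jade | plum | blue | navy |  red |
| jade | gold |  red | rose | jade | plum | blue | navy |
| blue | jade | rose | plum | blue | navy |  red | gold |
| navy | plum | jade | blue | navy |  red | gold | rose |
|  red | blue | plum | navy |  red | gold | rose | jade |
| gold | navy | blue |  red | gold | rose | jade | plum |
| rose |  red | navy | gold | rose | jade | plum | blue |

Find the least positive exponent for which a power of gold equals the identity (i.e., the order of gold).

7

The identity element is navy (its row matches the header).
gold^1 = gold
gold^2 = gold ⋆ gold = jade
gold^3 = jade ⋆ gold = blue
gold^4 = blue ⋆ gold = red
gold^5 = red ⋆ gold = rose
gold^6 = rose ⋆ gold = plum
gold^7 = plum ⋆ gold = navy
The first power of gold equal to the identity is gold^7, so ord(gold) = 7.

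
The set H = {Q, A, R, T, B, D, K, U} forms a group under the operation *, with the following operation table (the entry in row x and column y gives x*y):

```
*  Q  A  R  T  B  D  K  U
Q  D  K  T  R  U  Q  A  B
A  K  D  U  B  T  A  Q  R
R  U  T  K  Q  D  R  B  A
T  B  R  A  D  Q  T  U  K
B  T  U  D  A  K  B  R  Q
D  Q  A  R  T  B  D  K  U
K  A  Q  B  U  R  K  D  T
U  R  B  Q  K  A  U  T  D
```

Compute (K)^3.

K

K^1 = K
K^2 = K*K = D
K^3 = D*K = K
(Structurally, H here is isomorphic to the dihedral group D_4.)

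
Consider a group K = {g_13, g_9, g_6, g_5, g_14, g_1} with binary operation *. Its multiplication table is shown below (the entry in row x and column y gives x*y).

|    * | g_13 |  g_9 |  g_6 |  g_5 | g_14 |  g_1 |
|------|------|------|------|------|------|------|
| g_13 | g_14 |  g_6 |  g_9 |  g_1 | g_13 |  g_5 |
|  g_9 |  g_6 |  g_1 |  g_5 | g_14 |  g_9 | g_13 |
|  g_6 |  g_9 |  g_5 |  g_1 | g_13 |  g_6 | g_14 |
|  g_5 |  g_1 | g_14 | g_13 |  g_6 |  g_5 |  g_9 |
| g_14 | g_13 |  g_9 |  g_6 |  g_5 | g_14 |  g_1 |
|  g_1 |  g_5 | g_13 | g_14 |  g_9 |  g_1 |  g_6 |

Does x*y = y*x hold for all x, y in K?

Yes

Check whether the table is symmetric across its main diagonal.
Every entry (row x, col y) equals the entry (row y, col x), so K is abelian.
(In fact K ≅ the cyclic group Z_6.)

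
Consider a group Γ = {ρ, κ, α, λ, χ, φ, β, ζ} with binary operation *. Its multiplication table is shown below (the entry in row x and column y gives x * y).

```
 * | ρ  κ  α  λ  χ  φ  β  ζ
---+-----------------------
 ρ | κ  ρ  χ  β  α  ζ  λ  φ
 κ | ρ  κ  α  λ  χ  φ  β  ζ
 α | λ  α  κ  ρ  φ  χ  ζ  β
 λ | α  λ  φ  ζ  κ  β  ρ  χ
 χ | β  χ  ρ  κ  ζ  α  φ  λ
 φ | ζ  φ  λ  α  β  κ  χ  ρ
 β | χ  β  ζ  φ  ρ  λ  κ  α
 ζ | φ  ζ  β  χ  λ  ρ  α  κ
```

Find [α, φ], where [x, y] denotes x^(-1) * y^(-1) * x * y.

ζ

Identity is κ; from the table α^(-1) = α and φ^(-1) = φ.
α * φ = χ
χ * α = ρ
ρ * φ = ζ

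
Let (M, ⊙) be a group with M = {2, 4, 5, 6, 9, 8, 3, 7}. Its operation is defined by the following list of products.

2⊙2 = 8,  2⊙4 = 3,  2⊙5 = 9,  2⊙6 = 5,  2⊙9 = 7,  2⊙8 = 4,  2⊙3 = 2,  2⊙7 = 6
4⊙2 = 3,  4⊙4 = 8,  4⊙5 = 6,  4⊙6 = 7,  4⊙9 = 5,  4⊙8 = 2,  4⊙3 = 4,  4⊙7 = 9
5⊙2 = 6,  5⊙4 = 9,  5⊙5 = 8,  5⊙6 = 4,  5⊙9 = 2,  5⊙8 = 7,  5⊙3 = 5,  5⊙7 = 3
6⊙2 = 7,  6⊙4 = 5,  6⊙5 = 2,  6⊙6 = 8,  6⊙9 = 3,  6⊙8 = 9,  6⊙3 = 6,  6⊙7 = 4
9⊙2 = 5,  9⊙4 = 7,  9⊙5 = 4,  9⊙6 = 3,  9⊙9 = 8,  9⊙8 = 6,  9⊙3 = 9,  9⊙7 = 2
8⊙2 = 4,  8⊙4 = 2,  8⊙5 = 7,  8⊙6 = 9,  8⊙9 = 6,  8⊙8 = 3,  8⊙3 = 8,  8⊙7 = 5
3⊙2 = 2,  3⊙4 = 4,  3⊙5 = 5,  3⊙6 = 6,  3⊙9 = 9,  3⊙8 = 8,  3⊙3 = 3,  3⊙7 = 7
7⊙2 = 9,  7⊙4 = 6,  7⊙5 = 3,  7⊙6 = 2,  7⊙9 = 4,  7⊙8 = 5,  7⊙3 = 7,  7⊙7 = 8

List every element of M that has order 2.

{8}

Identity is 3. Compute the order of each non-identity element by repeated multiplication:
  2: 2 → 8 → 4 → 3  (order 4)
  4: 4 → 8 → 2 → 3  (order 4)
  5: 5 → 8 → 7 → 3  (order 4)
  6: 6 → 8 → 9 → 3  (order 4)
  9: 9 → 8 → 6 → 3  (order 4)
  8: 8 → 3  (order 2)
  7: 7 → 8 → 5 → 3  (order 4)
Elements of order 2: {8}.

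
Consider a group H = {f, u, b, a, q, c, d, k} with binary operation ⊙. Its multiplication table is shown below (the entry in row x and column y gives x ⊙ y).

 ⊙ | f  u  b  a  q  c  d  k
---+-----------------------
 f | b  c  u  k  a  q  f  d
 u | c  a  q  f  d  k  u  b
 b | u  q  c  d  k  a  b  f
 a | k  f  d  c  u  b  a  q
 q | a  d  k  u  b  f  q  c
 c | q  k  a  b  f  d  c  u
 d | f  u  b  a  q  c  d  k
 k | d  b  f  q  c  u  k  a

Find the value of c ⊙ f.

q

Read row c, column f: c ⊙ f = q.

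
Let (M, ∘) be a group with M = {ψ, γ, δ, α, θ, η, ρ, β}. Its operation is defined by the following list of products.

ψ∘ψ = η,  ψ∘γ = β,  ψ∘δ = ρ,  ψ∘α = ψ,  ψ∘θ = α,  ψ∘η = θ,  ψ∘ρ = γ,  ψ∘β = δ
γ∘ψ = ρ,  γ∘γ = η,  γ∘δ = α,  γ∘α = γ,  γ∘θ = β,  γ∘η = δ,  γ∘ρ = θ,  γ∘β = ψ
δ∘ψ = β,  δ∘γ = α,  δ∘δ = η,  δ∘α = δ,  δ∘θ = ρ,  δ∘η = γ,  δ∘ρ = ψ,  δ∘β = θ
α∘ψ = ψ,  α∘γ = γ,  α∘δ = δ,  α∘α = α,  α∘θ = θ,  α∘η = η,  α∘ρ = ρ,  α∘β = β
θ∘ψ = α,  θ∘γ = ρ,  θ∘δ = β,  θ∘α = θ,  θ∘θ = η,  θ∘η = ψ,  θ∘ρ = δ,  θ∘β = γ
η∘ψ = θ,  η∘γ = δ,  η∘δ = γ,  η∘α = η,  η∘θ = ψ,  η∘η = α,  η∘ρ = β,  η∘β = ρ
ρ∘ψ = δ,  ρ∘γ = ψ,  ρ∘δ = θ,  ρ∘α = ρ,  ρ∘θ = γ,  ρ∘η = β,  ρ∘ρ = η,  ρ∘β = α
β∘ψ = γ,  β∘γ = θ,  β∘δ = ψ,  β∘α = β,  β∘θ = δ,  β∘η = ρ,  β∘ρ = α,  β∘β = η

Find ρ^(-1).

First locate the identity: row α matches the header, so α is the identity.
Scan row ρ for α: ρ ∘ β = α. Hence ρ^(-1) = β.

β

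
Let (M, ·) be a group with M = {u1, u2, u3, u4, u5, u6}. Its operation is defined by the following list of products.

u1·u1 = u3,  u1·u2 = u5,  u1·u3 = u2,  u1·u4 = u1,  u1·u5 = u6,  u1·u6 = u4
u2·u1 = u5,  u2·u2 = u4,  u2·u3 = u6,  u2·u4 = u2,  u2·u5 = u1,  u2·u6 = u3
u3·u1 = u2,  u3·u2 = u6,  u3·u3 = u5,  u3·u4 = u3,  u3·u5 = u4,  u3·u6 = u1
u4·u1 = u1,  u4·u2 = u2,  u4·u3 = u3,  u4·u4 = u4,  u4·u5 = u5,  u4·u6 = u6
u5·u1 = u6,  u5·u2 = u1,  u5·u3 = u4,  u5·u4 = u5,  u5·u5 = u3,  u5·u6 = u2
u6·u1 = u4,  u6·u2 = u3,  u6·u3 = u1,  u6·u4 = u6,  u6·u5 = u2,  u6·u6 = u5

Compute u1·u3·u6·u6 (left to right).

u1

u1·u3 = u2
u2·u6 = u3
u3·u6 = u1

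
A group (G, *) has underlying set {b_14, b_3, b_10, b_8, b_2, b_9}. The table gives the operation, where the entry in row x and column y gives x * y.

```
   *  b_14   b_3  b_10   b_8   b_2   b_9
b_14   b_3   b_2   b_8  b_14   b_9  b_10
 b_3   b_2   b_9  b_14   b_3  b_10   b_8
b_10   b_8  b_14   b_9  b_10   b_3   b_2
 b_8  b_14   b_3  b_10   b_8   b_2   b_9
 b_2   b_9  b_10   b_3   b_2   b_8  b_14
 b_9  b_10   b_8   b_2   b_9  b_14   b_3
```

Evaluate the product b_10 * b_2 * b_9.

b_8

b_10 * b_2 = b_3
b_3 * b_9 = b_8
(Structurally, G here is isomorphic to the cyclic group Z_6.)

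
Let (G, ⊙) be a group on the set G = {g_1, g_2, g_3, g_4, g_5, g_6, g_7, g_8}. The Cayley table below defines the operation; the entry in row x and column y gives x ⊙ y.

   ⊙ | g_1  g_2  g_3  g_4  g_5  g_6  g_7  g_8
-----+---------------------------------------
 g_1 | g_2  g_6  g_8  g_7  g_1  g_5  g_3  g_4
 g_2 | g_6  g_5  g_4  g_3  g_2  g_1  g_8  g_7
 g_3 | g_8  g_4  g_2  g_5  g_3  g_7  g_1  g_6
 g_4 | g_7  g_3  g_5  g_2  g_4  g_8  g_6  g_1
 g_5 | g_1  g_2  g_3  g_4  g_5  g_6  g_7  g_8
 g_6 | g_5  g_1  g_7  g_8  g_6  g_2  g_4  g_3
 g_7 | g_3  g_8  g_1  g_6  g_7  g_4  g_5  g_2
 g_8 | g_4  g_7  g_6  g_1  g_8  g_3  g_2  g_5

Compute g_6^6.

g_6^1 = g_6
g_6^2 = g_6 ⊙ g_6 = g_2
g_6^3 = g_2 ⊙ g_6 = g_1
g_6^4 = g_1 ⊙ g_6 = g_5
g_6^5 = g_5 ⊙ g_6 = g_6
g_6^6 = g_6 ⊙ g_6 = g_2

g_2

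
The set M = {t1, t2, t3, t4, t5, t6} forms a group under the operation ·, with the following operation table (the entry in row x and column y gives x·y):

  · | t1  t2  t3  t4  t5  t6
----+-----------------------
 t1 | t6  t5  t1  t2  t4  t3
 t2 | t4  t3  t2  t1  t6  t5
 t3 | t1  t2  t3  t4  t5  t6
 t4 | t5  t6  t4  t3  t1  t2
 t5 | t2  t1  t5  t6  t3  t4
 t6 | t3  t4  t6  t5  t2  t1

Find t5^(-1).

t5

First locate the identity: row t3 matches the header, so t3 is the identity.
Scan row t5 for t3: t5·t5 = t3. Hence t5^(-1) = t5.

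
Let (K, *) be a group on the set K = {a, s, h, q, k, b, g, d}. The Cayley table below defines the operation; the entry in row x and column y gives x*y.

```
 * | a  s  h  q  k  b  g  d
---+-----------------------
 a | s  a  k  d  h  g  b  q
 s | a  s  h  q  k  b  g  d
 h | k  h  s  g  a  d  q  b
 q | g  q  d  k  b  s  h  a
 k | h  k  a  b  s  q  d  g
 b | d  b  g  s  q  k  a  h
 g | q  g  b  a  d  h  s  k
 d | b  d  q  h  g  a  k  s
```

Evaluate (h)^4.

h^1 = h
h^2 = h*h = s
h^3 = s*h = h
h^4 = h*h = s

s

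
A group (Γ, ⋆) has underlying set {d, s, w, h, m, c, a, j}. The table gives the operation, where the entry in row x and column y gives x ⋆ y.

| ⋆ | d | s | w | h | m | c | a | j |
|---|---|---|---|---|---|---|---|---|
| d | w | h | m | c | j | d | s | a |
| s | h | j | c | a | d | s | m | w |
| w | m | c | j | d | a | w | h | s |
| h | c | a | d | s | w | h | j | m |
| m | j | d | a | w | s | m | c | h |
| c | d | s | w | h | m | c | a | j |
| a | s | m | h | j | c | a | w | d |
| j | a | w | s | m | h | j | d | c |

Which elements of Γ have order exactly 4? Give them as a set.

Identity is c. Compute the order of each non-identity element by repeated multiplication:
  d: d → w → m → j → a → s → h → c  (order 8)
  s: s → j → w → c  (order 4)
  w: w → j → s → c  (order 4)
  h: h → s → a → j → m → w → d → c  (order 8)
  m: m → s → d → j → h → w → a → c  (order 8)
  a: a → w → h → j → d → s → m → c  (order 8)
  j: j → c  (order 2)
Elements of order 4: {s, w}.

{s, w}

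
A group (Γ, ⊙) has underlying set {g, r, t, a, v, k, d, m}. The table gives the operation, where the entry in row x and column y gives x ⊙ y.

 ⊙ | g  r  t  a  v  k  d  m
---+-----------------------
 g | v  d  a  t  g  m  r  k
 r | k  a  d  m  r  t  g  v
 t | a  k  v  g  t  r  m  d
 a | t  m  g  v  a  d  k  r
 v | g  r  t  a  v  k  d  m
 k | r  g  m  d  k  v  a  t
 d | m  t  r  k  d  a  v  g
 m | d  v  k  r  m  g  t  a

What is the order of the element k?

2

The identity element is v (its row matches the header).
k^1 = k
k^2 = k ⊙ k = v
The first power of k equal to the identity is k^2, so ord(k) = 2.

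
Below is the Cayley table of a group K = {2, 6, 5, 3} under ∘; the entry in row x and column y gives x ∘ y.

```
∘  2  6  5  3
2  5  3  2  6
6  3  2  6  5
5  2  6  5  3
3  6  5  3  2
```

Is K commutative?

Check whether the table is symmetric across its main diagonal.
Every entry (row x, col y) equals the entry (row y, col x), so K is abelian.

Yes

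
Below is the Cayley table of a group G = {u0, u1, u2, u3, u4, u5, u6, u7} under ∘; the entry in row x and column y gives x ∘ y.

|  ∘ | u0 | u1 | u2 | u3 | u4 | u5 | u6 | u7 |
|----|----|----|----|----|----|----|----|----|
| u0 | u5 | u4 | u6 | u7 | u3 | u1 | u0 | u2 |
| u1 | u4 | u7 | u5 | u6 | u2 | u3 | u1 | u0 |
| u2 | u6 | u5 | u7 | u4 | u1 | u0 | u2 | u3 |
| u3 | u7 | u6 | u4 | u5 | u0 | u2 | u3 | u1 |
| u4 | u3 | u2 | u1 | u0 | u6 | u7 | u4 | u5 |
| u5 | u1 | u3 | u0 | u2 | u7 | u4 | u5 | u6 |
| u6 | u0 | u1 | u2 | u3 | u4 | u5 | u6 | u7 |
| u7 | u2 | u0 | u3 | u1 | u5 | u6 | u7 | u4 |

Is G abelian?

Check whether the table is symmetric across its main diagonal.
Every entry (row x, col y) equals the entry (row y, col x), so G is abelian.

Yes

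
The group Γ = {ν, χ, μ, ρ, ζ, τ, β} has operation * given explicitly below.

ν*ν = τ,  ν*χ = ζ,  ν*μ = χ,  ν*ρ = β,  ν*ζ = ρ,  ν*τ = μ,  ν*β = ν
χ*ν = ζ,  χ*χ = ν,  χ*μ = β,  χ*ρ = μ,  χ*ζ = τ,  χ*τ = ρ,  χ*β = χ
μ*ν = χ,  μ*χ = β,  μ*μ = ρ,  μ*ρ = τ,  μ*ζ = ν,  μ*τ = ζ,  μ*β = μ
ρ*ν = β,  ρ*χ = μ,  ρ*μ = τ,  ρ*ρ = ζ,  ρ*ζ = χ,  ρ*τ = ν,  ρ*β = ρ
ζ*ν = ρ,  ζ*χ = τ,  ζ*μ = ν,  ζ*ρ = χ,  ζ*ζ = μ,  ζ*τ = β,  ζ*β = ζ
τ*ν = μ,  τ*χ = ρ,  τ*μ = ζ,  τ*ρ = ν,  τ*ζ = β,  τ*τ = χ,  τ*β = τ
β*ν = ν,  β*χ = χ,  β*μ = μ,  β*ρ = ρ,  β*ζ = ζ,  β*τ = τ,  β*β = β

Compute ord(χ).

7

The identity element is β (its row matches the header).
χ^1 = χ
χ^2 = χ * χ = ν
χ^3 = ν * χ = ζ
χ^4 = ζ * χ = τ
χ^5 = τ * χ = ρ
χ^6 = ρ * χ = μ
χ^7 = μ * χ = β
The first power of χ equal to the identity is χ^7, so ord(χ) = 7.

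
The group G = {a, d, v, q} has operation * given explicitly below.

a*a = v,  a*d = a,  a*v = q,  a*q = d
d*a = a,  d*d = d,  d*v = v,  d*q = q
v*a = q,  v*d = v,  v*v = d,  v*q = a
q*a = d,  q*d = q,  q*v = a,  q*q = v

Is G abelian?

Check whether the table is symmetric across its main diagonal.
Every entry (row x, col y) equals the entry (row y, col x), so G is abelian.

Yes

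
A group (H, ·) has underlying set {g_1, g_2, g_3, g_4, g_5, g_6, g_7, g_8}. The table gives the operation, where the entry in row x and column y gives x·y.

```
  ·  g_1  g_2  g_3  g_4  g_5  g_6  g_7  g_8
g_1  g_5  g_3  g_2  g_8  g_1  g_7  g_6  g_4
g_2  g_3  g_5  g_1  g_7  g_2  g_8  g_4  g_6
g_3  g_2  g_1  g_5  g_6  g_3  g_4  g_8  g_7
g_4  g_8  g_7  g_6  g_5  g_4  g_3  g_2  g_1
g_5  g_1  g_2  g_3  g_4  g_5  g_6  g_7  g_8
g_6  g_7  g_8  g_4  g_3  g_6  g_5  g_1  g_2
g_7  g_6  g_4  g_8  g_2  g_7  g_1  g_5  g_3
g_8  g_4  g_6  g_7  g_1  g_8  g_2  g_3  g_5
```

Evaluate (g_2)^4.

g_2^1 = g_2
g_2^2 = g_2·g_2 = g_5
g_2^3 = g_5·g_2 = g_2
g_2^4 = g_2·g_2 = g_5

g_5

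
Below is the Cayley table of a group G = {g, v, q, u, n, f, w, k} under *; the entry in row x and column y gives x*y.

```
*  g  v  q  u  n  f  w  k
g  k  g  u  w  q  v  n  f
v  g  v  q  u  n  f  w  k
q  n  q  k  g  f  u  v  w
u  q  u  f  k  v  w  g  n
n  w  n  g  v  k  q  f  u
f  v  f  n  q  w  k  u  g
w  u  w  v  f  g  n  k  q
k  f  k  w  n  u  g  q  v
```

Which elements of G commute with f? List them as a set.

Compare row f with column f entry by entry.
g*f = v = f*g, so g commutes with f.
w*f = n but f*w = u, so w does not.
Collecting the elements that commute with f: C(f) = {f, g, k, v}.
(Structurally, G here is isomorphic to the quaternion group Q_8.)

{f, g, k, v}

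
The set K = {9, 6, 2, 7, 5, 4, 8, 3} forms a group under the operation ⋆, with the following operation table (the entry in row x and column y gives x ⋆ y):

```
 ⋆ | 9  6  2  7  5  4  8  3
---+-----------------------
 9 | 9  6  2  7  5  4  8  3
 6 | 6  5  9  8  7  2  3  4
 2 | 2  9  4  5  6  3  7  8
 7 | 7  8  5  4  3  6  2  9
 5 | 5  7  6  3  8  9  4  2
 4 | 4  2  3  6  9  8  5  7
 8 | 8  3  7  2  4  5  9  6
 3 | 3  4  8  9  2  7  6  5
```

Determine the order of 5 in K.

4

The identity element is 9 (its row matches the header).
5^1 = 5
5^2 = 5 ⋆ 5 = 8
5^3 = 8 ⋆ 5 = 4
5^4 = 4 ⋆ 5 = 9
The first power of 5 equal to the identity is 5^4, so ord(5) = 4.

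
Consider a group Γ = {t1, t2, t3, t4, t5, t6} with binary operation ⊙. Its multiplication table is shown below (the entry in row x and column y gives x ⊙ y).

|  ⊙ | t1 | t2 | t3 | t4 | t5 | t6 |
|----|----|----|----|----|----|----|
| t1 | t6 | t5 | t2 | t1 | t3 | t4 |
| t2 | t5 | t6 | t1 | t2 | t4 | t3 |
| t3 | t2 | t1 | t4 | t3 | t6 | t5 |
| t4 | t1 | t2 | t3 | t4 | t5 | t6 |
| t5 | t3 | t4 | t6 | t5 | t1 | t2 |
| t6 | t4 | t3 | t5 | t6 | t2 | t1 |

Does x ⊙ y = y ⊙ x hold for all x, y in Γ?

Yes

Check whether the table is symmetric across its main diagonal.
Every entry (row x, col y) equals the entry (row y, col x), so Γ is abelian.
(In fact Γ ≅ the cyclic group Z_6.)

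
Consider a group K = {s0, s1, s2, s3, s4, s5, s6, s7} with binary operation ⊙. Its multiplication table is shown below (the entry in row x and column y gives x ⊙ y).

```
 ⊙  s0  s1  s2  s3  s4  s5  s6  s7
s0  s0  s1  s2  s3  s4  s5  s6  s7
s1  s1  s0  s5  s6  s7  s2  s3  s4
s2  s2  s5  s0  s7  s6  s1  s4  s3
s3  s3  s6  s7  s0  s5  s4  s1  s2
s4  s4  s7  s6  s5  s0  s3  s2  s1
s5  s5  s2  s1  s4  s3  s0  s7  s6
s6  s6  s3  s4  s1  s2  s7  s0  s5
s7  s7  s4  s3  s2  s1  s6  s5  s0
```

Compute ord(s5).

The identity element is s0 (its row matches the header).
s5^1 = s5
s5^2 = s5 ⊙ s5 = s0
The first power of s5 equal to the identity is s5^2, so ord(s5) = 2.

2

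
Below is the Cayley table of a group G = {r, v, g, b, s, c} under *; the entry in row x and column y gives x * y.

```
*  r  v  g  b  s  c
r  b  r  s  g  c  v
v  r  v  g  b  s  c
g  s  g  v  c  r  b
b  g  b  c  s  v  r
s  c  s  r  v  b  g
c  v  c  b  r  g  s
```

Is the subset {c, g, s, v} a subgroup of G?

No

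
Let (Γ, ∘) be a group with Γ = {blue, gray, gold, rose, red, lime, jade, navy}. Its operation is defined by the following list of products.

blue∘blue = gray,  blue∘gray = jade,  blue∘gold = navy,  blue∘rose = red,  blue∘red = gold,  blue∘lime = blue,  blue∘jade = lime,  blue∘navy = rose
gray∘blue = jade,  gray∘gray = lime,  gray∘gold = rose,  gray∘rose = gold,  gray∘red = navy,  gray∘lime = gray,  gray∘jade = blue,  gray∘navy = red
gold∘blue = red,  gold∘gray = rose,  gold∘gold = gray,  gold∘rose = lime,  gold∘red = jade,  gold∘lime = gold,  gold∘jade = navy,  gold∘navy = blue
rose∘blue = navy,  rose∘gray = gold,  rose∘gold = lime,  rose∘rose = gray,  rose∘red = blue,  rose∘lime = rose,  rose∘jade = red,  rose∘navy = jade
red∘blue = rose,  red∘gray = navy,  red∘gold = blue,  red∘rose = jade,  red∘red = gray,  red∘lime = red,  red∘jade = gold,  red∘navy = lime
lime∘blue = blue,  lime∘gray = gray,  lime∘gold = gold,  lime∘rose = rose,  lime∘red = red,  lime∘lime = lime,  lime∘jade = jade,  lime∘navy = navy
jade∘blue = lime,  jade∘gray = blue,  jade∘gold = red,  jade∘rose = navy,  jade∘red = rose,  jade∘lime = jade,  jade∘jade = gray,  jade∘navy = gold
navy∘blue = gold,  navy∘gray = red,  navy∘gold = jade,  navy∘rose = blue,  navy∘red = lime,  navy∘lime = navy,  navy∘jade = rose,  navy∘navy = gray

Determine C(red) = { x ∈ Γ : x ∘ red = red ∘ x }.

{gray, lime, navy, red}

Compare row red with column red entry by entry.
navy ∘ red = lime = red ∘ navy, so navy commutes with red.
gold ∘ red = jade but red ∘ gold = blue, so gold does not.
Collecting the elements that commute with red: C(red) = {gray, lime, navy, red}.
(Structurally, Γ here is isomorphic to the quaternion group Q_8.)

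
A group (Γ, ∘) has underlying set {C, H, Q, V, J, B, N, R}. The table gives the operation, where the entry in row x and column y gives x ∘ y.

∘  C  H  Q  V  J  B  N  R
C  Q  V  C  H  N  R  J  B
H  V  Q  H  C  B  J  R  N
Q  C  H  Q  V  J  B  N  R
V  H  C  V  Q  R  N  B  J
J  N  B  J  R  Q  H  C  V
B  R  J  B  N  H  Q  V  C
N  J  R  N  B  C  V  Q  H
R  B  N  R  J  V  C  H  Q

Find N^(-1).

N

First locate the identity: row Q matches the header, so Q is the identity.
Scan row N for Q: N ∘ N = Q. Hence N^(-1) = N.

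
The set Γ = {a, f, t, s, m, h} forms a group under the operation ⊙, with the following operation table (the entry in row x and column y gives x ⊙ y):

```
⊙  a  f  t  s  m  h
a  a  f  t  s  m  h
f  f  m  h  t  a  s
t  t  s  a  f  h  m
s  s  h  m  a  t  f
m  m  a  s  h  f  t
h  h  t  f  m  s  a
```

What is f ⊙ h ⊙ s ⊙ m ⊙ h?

t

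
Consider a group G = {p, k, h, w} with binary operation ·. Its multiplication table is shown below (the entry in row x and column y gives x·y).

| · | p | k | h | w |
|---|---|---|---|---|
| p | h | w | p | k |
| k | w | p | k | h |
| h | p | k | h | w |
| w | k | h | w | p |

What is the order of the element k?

The identity element is h (its row matches the header).
k^1 = k
k^2 = k·k = p
k^3 = p·k = w
k^4 = w·k = h
The first power of k equal to the identity is k^4, so ord(k) = 4.

4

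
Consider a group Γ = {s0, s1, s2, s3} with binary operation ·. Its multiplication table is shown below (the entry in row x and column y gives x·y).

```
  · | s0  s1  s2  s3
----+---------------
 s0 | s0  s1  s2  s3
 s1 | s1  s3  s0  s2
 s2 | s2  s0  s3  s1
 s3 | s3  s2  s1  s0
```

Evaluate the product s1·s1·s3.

s1·s1 = s3
s3·s3 = s0
(Structurally, Γ here is isomorphic to the cyclic group Z_4.)

s0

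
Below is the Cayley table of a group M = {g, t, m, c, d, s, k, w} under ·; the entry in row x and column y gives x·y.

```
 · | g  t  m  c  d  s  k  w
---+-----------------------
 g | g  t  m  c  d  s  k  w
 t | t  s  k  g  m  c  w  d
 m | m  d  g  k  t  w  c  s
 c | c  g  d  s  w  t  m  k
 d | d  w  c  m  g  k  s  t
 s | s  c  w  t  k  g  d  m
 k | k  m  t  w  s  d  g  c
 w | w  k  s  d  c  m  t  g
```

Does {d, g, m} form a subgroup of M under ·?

No

m·d = t, which is not in {d, g, m}.
The subset is not closed under ·, so it is not a subgroup.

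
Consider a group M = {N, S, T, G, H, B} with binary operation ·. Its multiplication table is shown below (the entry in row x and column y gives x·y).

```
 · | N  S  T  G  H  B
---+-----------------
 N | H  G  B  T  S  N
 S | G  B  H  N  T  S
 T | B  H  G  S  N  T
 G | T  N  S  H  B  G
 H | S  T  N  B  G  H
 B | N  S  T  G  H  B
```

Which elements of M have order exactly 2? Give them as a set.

{S}

Identity is B. Compute the order of each non-identity element by repeated multiplication:
  N: N → H → S → G → T → B  (order 6)
  S: S → B  (order 2)
  T: T → G → S → H → N → B  (order 6)
  G: G → H → B  (order 3)
  H: H → G → B  (order 3)
Elements of order 2: {S}.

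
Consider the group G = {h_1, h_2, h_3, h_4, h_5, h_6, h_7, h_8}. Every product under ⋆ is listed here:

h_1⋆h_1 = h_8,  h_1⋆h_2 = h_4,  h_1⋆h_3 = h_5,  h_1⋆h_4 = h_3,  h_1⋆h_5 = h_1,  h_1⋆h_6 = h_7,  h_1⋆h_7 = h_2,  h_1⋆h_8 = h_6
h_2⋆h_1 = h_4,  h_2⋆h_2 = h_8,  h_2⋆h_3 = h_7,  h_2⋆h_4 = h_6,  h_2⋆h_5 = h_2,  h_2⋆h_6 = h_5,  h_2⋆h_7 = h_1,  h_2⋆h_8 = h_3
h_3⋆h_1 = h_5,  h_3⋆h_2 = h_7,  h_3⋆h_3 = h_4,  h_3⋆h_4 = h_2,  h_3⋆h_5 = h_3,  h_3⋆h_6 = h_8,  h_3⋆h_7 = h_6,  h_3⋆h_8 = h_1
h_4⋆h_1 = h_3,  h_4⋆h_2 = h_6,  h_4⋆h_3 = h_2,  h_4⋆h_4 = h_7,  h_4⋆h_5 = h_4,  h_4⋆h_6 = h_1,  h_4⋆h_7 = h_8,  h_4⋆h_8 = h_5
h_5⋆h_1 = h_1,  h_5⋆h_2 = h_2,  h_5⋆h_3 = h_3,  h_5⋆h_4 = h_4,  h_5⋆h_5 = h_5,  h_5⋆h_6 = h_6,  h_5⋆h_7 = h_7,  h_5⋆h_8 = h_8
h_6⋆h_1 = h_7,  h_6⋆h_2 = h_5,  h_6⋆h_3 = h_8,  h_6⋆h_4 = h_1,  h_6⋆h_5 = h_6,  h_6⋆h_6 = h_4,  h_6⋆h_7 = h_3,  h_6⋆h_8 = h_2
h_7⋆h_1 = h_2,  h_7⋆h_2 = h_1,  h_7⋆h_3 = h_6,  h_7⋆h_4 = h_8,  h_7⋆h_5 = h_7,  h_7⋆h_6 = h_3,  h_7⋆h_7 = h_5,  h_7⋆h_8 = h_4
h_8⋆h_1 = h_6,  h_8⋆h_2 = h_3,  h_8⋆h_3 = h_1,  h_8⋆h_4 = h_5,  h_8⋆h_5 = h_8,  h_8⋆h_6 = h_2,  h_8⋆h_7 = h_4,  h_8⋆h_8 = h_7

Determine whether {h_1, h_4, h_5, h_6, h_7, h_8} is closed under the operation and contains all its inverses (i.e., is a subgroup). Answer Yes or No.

No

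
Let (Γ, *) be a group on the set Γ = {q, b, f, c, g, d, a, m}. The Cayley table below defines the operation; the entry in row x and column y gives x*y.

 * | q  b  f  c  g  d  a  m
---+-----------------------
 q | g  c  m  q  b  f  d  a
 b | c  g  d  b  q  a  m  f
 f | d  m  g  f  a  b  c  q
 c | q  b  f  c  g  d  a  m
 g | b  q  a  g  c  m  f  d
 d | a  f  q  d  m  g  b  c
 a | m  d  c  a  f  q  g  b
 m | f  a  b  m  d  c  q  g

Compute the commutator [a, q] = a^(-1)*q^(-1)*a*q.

Identity is c; from the table a^(-1) = f and q^(-1) = b.
f*b = m
m*a = q
q*q = g

g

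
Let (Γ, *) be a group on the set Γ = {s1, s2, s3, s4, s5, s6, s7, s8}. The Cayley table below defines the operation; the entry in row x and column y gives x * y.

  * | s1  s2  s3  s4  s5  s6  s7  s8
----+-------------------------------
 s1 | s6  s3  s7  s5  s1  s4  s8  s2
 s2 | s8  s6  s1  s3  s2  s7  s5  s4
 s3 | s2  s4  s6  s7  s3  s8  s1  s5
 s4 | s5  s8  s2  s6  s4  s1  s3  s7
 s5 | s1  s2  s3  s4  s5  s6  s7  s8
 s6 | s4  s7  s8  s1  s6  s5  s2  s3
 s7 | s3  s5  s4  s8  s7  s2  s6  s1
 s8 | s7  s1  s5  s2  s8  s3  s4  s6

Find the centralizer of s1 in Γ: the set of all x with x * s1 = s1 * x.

{s1, s4, s5, s6}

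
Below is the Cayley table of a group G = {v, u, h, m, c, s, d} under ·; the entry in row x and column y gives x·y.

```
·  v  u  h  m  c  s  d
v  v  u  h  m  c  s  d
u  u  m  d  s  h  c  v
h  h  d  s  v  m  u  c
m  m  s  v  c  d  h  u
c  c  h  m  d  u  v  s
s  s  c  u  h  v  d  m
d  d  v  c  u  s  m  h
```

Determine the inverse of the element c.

First locate the identity: row v matches the header, so v is the identity.
Scan row c for v: c·s = v. Hence c^(-1) = s.

s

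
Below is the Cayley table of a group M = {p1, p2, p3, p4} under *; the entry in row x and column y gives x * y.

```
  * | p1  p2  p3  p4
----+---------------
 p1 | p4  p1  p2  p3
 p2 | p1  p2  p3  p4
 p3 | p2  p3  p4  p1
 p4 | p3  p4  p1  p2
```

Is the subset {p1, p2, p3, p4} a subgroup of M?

{p1, p2, p3, p4} contains the identity p2.
Checking products: every product of two elements of {p1, p2, p3, p4} (read from the table) lies in {p1, p2, p3, p4}, so the set is closed.
In a finite group, a nonempty closed subset is a subgroup. So {p1, p2, p3, p4} ≤ M.
(Structurally, M here is isomorphic to the cyclic group Z_4.)

Yes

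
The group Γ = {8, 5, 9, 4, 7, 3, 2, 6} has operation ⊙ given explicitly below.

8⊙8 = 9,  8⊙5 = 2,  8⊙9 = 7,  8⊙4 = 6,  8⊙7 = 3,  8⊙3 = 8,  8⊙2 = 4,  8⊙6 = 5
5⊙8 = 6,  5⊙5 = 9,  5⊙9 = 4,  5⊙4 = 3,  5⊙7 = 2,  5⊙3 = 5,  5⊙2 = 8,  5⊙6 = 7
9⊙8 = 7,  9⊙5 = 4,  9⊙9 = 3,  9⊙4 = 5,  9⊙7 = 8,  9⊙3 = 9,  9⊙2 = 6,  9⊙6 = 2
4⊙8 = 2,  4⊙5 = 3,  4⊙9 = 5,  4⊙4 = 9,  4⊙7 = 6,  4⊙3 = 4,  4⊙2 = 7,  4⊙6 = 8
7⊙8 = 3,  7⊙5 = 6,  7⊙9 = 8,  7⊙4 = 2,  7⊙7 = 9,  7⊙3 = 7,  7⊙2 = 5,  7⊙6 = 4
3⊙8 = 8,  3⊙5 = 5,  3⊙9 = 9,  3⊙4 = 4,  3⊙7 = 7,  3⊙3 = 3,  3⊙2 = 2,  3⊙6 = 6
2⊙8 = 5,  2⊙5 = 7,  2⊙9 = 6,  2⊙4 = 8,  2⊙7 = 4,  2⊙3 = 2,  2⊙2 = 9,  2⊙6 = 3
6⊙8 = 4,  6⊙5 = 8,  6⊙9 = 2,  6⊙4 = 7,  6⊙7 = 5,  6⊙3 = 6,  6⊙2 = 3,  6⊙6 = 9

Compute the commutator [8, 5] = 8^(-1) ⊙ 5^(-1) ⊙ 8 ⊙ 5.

9

Identity is 3; from the table 8^(-1) = 7 and 5^(-1) = 4.
7 ⊙ 4 = 2
2 ⊙ 8 = 5
5 ⊙ 5 = 9
(Structurally, Γ here is isomorphic to the quaternion group Q_8.)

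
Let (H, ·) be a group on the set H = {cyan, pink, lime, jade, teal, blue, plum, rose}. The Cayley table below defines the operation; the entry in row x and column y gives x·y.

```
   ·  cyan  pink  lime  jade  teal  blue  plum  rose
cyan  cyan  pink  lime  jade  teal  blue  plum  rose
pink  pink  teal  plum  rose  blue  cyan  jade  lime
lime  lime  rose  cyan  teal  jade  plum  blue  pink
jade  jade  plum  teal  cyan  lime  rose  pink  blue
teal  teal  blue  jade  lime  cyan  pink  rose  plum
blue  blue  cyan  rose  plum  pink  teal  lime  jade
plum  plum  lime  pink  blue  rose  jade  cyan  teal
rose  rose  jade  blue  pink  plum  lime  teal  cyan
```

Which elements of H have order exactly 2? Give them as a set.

Identity is cyan. Compute the order of each non-identity element by repeated multiplication:
  pink: pink → teal → blue → cyan  (order 4)
  lime: lime → cyan  (order 2)
  jade: jade → cyan  (order 2)
  teal: teal → cyan  (order 2)
  blue: blue → teal → pink → cyan  (order 4)
  plum: plum → cyan  (order 2)
  rose: rose → cyan  (order 2)
Elements of order 2: {jade, lime, plum, rose, teal}.

{jade, lime, plum, rose, teal}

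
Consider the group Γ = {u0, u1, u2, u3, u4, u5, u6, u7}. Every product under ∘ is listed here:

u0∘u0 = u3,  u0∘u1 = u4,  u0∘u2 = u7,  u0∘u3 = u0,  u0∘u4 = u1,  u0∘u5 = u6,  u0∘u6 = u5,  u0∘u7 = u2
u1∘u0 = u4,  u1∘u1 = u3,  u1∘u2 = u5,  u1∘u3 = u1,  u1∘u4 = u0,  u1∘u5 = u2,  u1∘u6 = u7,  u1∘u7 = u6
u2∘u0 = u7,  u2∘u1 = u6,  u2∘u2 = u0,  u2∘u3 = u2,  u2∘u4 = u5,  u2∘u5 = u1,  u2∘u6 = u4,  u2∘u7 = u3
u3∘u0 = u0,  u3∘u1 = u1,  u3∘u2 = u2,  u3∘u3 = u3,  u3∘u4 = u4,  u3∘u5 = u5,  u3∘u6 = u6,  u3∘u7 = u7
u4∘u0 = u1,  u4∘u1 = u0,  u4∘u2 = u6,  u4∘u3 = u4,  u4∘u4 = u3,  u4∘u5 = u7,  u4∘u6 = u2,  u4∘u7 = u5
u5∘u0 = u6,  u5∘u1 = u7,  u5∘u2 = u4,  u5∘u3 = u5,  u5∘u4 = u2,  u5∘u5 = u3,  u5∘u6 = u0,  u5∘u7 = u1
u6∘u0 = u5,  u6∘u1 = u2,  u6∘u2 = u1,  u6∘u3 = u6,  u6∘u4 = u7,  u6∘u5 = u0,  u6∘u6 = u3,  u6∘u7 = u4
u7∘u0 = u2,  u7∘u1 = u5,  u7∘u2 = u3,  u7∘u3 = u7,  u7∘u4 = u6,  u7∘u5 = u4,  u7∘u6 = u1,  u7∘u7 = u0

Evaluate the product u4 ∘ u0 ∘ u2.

u4 ∘ u0 = u1
u1 ∘ u2 = u5

u5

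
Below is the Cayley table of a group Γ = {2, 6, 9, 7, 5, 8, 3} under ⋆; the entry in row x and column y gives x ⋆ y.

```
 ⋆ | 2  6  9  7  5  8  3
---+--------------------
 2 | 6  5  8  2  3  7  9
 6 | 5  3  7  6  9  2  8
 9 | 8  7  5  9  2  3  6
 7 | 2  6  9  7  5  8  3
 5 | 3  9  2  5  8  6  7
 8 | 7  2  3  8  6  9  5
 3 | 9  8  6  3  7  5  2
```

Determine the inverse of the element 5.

3

First locate the identity: row 7 matches the header, so 7 is the identity.
Scan row 5 for 7: 5 ⋆ 3 = 7. Hence 5^(-1) = 3.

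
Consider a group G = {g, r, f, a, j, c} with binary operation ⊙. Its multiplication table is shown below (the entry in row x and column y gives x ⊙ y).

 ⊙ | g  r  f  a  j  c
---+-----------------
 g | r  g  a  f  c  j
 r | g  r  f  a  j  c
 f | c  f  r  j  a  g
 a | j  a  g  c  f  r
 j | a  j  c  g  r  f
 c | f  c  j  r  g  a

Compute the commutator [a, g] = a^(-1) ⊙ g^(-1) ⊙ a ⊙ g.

a

Identity is r; from the table a^(-1) = c and g^(-1) = g.
c ⊙ g = f
f ⊙ a = j
j ⊙ g = a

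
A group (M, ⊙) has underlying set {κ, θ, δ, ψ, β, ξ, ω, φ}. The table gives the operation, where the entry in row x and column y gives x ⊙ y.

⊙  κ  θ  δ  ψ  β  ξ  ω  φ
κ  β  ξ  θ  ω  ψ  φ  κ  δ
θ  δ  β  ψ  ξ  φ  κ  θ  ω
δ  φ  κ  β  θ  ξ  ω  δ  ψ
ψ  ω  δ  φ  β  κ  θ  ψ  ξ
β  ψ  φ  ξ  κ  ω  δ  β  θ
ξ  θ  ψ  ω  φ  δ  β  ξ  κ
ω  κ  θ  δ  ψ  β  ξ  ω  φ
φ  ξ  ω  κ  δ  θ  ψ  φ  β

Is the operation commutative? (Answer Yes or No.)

No

ψ ⊙ δ = φ but δ ⊙ ψ = θ.
Since ψ and δ do not commute, M is not abelian.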